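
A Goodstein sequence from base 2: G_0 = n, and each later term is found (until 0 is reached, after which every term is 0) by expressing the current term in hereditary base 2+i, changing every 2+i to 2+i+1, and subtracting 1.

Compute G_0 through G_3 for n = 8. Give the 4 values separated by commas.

G_0 = 8. HB_2(8) = 2^(2 + 1). Bump = 81. G_1 = 80.
G_1 = 80. HB_3(80) = 2·3^3 + 2·3^2 + 2·3 + 2. Bump = 554. G_2 = 553.
G_2 = 553. HB_4(553) = 2·4^4 + 2·4^2 + 2·4 + 1. Bump = 6311. G_3 = 6310.

8, 80, 553, 6310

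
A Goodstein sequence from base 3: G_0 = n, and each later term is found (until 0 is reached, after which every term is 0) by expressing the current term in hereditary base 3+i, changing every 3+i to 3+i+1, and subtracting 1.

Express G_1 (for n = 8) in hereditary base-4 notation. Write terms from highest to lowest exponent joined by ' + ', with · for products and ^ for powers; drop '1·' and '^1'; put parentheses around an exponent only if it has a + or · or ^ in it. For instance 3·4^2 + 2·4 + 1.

2·4 + 1

G_0=8  [base 3] 2·3 + 2  →[3↦4]→  2·4 + 2 = 10  −1 ⇒ G_1=9
G_1=9  [base 4] 2·4 + 1  →[4↦5]→  2·5 + 1 = 11  −1 ⇒ G_2=10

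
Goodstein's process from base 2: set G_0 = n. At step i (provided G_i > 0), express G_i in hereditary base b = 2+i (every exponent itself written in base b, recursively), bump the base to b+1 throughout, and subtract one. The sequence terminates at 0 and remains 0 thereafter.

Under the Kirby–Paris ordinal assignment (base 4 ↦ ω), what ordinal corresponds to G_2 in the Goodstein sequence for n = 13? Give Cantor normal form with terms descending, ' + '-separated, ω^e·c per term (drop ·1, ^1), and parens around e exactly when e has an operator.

base 2: 13 = 2^(2 + 1) + 2^2 + 1; at 3: 3^(3 + 1) + 3^3 + 1 = 109; next = 108
base 3: 108 = 3^(3 + 1) + 3^3; at 4: 4^(4 + 1) + 4^4 = 1280; next = 1279
base 4: 1279 = 4^(4 + 1) + 3·4^3 + 3·4^2 + 3·4 + 3; at 5: 5^(5 + 1) + 3·5^3 + 3·5^2 + 3·5 + 3 = 16093; next = 16092

ω^(ω + 1) + ω^3·3 + ω^2·3 + ω·3 + 3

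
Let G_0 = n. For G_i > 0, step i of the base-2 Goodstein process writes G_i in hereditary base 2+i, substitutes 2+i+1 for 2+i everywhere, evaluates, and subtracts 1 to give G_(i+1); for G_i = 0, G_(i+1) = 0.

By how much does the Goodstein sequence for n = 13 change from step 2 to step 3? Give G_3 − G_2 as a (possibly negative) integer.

14813

13 —HB2→ 2^(2 + 1) + 2^2 + 1 —bump→ 3^(3 + 1) + 3^3 + 1 = 109 —(−1)→ 108
108 —HB3→ 3^(3 + 1) + 3^3 —bump→ 4^(4 + 1) + 4^4 = 1280 —(−1)→ 1279
1279 —HB4→ 4^(4 + 1) + 3·4^3 + 3·4^2 + 3·4 + 3 —bump→ 5^(5 + 1) + 3·5^3 + 3·5^2 + 3·5 + 3 = 16093 —(−1)→ 16092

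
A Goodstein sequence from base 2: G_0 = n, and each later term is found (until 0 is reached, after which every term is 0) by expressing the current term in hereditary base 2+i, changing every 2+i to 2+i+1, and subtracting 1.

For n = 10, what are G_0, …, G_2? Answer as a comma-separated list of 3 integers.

10, 83, 1025

G_0=10  [base 2] 2^(2 + 1) + 2  →[2↦3]→  3^(3 + 1) + 3 = 84  −1 ⇒ G_1=83
G_1=83  [base 3] 3^(3 + 1) + 2  →[3↦4]→  4^(4 + 1) + 2 = 1026  −1 ⇒ G_2=1025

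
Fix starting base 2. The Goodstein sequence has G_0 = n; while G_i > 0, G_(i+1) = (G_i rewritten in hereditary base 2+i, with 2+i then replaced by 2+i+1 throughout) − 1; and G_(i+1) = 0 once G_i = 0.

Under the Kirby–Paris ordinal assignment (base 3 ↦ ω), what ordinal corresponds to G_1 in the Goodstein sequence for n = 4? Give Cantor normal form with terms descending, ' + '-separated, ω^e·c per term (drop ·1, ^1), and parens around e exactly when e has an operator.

ω^2·2 + ω·2 + 2

(0) 4|_2 = 2^2 ↦ 3^3|_3 = 27 ⇒ 26
(1) 26|_3 = 2·3^2 + 2·3 + 2 ↦ 2·4^2 + 2·4 + 2|_4 = 42 ⇒ 41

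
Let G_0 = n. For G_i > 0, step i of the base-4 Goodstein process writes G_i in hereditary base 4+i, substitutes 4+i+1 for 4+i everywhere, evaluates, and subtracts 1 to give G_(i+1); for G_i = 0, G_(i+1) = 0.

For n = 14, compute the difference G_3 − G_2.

G_0 = 14. HB_4(14) = 3·4 + 2. Bump = 17. G_1 = 16.
G_1 = 16. HB_5(16) = 3·5 + 1. Bump = 19. G_2 = 18.
G_2 = 18. HB_6(18) = 3·6. Bump = 21. G_3 = 20.

2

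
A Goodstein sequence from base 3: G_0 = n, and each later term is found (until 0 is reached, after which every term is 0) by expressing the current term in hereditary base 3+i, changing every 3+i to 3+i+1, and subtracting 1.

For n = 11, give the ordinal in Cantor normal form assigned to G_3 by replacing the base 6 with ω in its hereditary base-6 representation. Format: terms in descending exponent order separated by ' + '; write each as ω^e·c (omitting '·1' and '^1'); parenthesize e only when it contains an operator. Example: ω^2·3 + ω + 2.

11 —HB3→ 3^2 + 2 —bump→ 4^2 + 2 = 18 —(−1)→ 17
17 —HB4→ 4^2 + 1 —bump→ 5^2 + 1 = 26 —(−1)→ 25
25 —HB5→ 5^2 —bump→ 6^2 = 36 —(−1)→ 35
35 —HB6→ 5·6 + 5 —bump→ 5·7 + 5 = 40 —(−1)→ 39

ω·5 + 5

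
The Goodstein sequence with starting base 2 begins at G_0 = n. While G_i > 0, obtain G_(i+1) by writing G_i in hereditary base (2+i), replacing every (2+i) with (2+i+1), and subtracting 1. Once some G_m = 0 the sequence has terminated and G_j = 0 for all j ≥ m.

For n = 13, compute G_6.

134219479

(0) 13|_2 = 2^(2 + 1) + 2^2 + 1 ↦ 3^(3 + 1) + 3^3 + 1|_3 = 109 ⇒ 108
(1) 108|_3 = 3^(3 + 1) + 3^3 ↦ 4^(4 + 1) + 4^4|_4 = 1280 ⇒ 1279
(2) 1279|_4 = 4^(4 + 1) + 3·4^3 + 3·4^2 + 3·4 + 3 ↦ 5^(5 + 1) + 3·5^3 + 3·5^2 + 3·5 + 3|_5 = 16093 ⇒ 16092
(3) 16092|_5 = 5^(5 + 1) + 3·5^3 + 3·5^2 + 3·5 + 2 ↦ 6^(6 + 1) + 3·6^3 + 3·6^2 + 3·6 + 2|_6 = 280712 ⇒ 280711
(4) 280711|_6 = 6^(6 + 1) + 3·6^3 + 3·6^2 + 3·6 + 1 ↦ 7^(7 + 1) + 3·7^3 + 3·7^2 + 3·7 + 1|_7 = 5765999 ⇒ 5765998
(5) 5765998|_7 = 7^(7 + 1) + 3·7^3 + 3·7^2 + 3·7 ↦ 8^(8 + 1) + 3·8^3 + 3·8^2 + 3·8|_8 = 134219480 ⇒ 134219479
(6) 134219479|_8 = 8^(8 + 1) + 3·8^3 + 3·8^2 + 2·8 + 7 ↦ 9^(9 + 1) + 3·9^3 + 3·9^2 + 2·9 + 7|_9 = 3486786856 ⇒ 3486786855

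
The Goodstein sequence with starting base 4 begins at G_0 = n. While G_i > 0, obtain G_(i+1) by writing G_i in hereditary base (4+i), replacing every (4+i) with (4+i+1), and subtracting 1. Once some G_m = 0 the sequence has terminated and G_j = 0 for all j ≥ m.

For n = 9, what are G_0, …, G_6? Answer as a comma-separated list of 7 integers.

G_0=9  [base 4] 2·4 + 1  →[4↦5]→  2·5 + 1 = 11  −1 ⇒ G_1=10
G_1=10  [base 5] 2·5  →[5↦6]→  2·6 = 12  −1 ⇒ G_2=11
G_2=11  [base 6] 6 + 5  →[6↦7]→  7 + 5 = 12  −1 ⇒ G_3=11
G_3=11  [base 7] 7 + 4  →[7↦8]→  8 + 4 = 12  −1 ⇒ G_4=11
G_4=11  [base 8] 8 + 3  →[8↦9]→  9 + 3 = 12  −1 ⇒ G_5=11
G_5=11  [base 9] 9 + 2  →[9↦10]→  10 + 2 = 12  −1 ⇒ G_6=11

9, 10, 11, 11, 11, 11, 11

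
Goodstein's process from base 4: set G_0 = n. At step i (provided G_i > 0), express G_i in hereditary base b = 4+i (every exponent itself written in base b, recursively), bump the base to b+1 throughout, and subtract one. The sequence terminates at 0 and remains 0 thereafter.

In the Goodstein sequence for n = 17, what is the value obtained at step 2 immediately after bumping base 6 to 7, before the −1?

40

[0] 17 ≡ 4^2 + 1 (base 4). Lift 5: 26. −1: 25.
[1] 25 ≡ 5^2 (base 5). Lift 6: 36. −1: 35.
[2] 35 ≡ 5·6 + 5 (base 6). Lift 7: 40. −1: 39.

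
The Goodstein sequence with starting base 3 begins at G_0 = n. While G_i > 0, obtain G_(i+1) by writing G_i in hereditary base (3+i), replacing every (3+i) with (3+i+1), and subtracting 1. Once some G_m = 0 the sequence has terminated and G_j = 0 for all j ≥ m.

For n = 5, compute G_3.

(0) 5|_3 = 3 + 2 ↦ 4 + 2|_4 = 6 ⇒ 5
(1) 5|_4 = 4 + 1 ↦ 5 + 1|_5 = 6 ⇒ 5
(2) 5|_5 = 5 ↦ 6|_6 = 6 ⇒ 5

5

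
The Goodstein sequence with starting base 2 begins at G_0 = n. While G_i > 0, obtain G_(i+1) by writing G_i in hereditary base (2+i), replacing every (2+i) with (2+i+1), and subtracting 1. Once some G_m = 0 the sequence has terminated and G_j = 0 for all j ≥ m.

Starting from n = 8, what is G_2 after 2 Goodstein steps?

[0] 8 ≡ 2^(2 + 1) (base 2). Lift 3: 81. −1: 80.
[1] 80 ≡ 2·3^3 + 2·3^2 + 2·3 + 2 (base 3). Lift 4: 554. −1: 553.

553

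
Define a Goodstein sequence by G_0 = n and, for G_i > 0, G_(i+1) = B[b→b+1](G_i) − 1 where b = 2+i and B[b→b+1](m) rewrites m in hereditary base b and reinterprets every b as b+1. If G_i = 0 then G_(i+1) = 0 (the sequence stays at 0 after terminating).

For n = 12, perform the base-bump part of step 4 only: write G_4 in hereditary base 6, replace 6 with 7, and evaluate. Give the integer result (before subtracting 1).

[0] 12 ≡ 2^(2 + 1) + 2^2 (base 2). Lift 3: 108. −1: 107.
[1] 107 ≡ 3^(3 + 1) + 2·3^2 + 2·3 + 2 (base 3). Lift 4: 1066. −1: 1065.
[2] 1065 ≡ 4^(4 + 1) + 2·4^2 + 2·4 + 1 (base 4). Lift 5: 15686. −1: 15685.
[3] 15685 ≡ 5^(5 + 1) + 2·5^2 + 2·5 (base 5). Lift 6: 280020. −1: 280019.
[4] 280019 ≡ 6^(6 + 1) + 2·6^2 + 6 + 5 (base 6). Lift 7: 5764911. −1: 5764910.

5764911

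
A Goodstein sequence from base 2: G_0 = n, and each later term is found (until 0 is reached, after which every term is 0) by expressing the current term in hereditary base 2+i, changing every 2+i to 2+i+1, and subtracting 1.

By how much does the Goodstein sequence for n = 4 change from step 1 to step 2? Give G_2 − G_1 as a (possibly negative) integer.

15

(0) 4|_2 = 2^2 ↦ 3^3|_3 = 27 ⇒ 26
(1) 26|_3 = 2·3^2 + 2·3 + 2 ↦ 2·4^2 + 2·4 + 2|_4 = 42 ⇒ 41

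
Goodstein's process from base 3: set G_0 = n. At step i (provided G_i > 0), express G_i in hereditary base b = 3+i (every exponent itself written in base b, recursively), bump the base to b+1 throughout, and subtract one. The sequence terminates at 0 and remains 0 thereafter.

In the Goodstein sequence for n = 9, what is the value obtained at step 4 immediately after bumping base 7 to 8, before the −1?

G_0 = 9. HB_3(9) = 3^2. Bump = 16. G_1 = 15.
G_1 = 15. HB_4(15) = 3·4 + 3. Bump = 18. G_2 = 17.
G_2 = 17. HB_5(17) = 3·5 + 2. Bump = 20. G_3 = 19.
G_3 = 19. HB_6(19) = 3·6 + 1. Bump = 22. G_4 = 21.
G_4 = 21. HB_7(21) = 3·7. Bump = 24. G_5 = 23.

24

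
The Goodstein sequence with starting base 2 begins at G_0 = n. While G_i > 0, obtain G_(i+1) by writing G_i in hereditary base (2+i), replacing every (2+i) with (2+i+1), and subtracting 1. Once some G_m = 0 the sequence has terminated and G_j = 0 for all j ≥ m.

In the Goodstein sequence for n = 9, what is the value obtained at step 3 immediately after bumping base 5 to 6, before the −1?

G_0=9  [base 2] 2^(2 + 1) + 1  →[2↦3]→  3^(3 + 1) + 1 = 82  −1 ⇒ G_1=81
G_1=81  [base 3] 3^(3 + 1)  →[3↦4]→  4^(4 + 1) = 1024  −1 ⇒ G_2=1023
G_2=1023  [base 4] 3·4^4 + 3·4^3 + 3·4^2 + 3·4 + 3  →[4↦5]→  3·5^5 + 3·5^3 + 3·5^2 + 3·5 + 3 = 9843  −1 ⇒ G_3=9842

140744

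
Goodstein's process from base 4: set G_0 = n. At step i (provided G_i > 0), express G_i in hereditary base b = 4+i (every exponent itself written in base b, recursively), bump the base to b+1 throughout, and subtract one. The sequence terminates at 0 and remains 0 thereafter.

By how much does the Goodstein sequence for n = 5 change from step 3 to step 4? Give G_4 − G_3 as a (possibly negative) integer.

base 4: 5 = 4 + 1; at 5: 5 + 1 = 6; next = 5
base 5: 5 = 5; at 6: 6 = 6; next = 5
base 6: 5 = 5; at 7: 5 = 5; next = 4
base 7: 4 = 4; at 8: 4 = 4; next = 3

-1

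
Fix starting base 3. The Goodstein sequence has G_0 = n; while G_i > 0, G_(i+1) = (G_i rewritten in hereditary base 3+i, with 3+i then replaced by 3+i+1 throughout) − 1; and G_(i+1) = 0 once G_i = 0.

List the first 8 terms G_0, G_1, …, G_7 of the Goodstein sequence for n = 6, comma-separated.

6, 7, 7, 7, 7, 7, 6, 5

i=0: 6 = 2·3 (b=3); 3→4: 2·4 = 8; 8−1 = 7
i=1: 7 = 4 + 3 (b=4); 4→5: 5 + 3 = 8; 8−1 = 7
i=2: 7 = 5 + 2 (b=5); 5→6: 6 + 2 = 8; 8−1 = 7
i=3: 7 = 6 + 1 (b=6); 6→7: 7 + 1 = 8; 8−1 = 7
i=4: 7 = 7 (b=7); 7→8: 8 = 8; 8−1 = 7
i=5: 7 = 7 (b=8); 8→9: 7 = 7; 7−1 = 6
i=6: 6 = 6 (b=9); 9→10: 6 = 6; 6−1 = 5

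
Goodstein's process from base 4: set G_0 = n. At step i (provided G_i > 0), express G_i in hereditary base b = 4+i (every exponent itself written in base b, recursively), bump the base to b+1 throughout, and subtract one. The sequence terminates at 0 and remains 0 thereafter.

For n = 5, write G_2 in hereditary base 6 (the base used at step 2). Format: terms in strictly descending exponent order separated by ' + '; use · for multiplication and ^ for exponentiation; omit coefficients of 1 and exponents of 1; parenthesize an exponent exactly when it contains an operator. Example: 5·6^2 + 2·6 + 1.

5 —HB4→ 4 + 1 —bump→ 5 + 1 = 6 —(−1)→ 5
5 —HB5→ 5 —bump→ 6 = 6 —(−1)→ 5

5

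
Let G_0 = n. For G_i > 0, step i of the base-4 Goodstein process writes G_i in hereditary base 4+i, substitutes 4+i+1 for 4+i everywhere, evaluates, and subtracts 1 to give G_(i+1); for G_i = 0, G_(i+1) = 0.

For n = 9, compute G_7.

11

base 4: 9 = 2·4 + 1; at 5: 2·5 + 1 = 11; next = 10
base 5: 10 = 2·5; at 6: 2·6 = 12; next = 11
base 6: 11 = 6 + 5; at 7: 7 + 5 = 12; next = 11
base 7: 11 = 7 + 4; at 8: 8 + 4 = 12; next = 11
base 8: 11 = 8 + 3; at 9: 9 + 3 = 12; next = 11
base 9: 11 = 9 + 2; at 10: 10 + 2 = 12; next = 11
base 10: 11 = 10 + 1; at 11: 11 + 1 = 12; next = 11
base 11: 11 = 11; at 12: 12 = 12; next = 11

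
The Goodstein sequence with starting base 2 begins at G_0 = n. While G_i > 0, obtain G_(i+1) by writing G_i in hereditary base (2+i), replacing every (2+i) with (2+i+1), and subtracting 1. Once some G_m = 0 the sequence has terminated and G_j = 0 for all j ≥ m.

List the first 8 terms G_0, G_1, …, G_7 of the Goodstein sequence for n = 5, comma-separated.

5, 27, 255, 467, 775, 1197, 1751, 2454

[0] 5 ≡ 2^2 + 1 (base 2). Lift 3: 28. −1: 27.
[1] 27 ≡ 3^3 (base 3). Lift 4: 256. −1: 255.
[2] 255 ≡ 3·4^3 + 3·4^2 + 3·4 + 3 (base 4). Lift 5: 468. −1: 467.
[3] 467 ≡ 3·5^3 + 3·5^2 + 3·5 + 2 (base 5). Lift 6: 776. −1: 775.
[4] 775 ≡ 3·6^3 + 3·6^2 + 3·6 + 1 (base 6). Lift 7: 1198. −1: 1197.
[5] 1197 ≡ 3·7^3 + 3·7^2 + 3·7 (base 7). Lift 8: 1752. −1: 1751.
[6] 1751 ≡ 3·8^3 + 3·8^2 + 2·8 + 7 (base 8). Lift 9: 2455. −1: 2454.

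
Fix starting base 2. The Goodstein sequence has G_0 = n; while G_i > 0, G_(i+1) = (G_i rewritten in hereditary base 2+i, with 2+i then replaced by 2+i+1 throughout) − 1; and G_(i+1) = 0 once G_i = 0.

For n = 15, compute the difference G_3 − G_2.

i=0: 15 = 2^(2 + 1) + 2^2 + 2 + 1 (b=2); 2→3: 3^(3 + 1) + 3^3 + 3 + 1 = 112; 112−1 = 111
i=1: 111 = 3^(3 + 1) + 3^3 + 3 (b=3); 3→4: 4^(4 + 1) + 4^4 + 4 = 1284; 1284−1 = 1283
i=2: 1283 = 4^(4 + 1) + 4^4 + 3 (b=4); 4→5: 5^(5 + 1) + 5^5 + 3 = 18753; 18753−1 = 18752

17469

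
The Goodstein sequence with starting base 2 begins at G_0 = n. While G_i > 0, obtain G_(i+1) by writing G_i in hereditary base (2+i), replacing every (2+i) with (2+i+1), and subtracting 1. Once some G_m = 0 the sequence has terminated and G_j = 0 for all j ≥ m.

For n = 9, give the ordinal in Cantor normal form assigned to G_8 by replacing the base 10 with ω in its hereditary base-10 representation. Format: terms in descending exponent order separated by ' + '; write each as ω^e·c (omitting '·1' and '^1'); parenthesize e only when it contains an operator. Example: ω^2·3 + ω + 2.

(0) 9|_2 = 2^(2 + 1) + 1 ↦ 3^(3 + 1) + 1|_3 = 82 ⇒ 81
(1) 81|_3 = 3^(3 + 1) ↦ 4^(4 + 1)|_4 = 1024 ⇒ 1023
(2) 1023|_4 = 3·4^4 + 3·4^3 + 3·4^2 + 3·4 + 3 ↦ 3·5^5 + 3·5^3 + 3·5^2 + 3·5 + 3|_5 = 9843 ⇒ 9842
(3) 9842|_5 = 3·5^5 + 3·5^3 + 3·5^2 + 3·5 + 2 ↦ 3·6^6 + 3·6^3 + 3·6^2 + 3·6 + 2|_6 = 140744 ⇒ 140743
(4) 140743|_6 = 3·6^6 + 3·6^3 + 3·6^2 + 3·6 + 1 ↦ 3·7^7 + 3·7^3 + 3·7^2 + 3·7 + 1|_7 = 2471827 ⇒ 2471826
(5) 2471826|_7 = 3·7^7 + 3·7^3 + 3·7^2 + 3·7 ↦ 3·8^8 + 3·8^3 + 3·8^2 + 3·8|_8 = 50333400 ⇒ 50333399
(6) 50333399|_8 = 3·8^8 + 3·8^3 + 3·8^2 + 2·8 + 7 ↦ 3·9^9 + 3·9^3 + 3·9^2 + 2·9 + 7|_9 = 1162263922 ⇒ 1162263921
(7) 1162263921|_9 = 3·9^9 + 3·9^3 + 3·9^2 + 2·9 + 6 ↦ 3·10^10 + 3·10^3 + 3·10^2 + 2·10 + 6|_10 = 30000003326 ⇒ 30000003325
(8) 30000003325|_10 = 3·10^10 + 3·10^3 + 3·10^2 + 2·10 + 5 ↦ 3·11^11 + 3·11^3 + 3·11^2 + 2·11 + 5|_11 = 855935016216 ⇒ 855935016215

ω^ω·3 + ω^3·3 + ω^2·3 + ω·2 + 5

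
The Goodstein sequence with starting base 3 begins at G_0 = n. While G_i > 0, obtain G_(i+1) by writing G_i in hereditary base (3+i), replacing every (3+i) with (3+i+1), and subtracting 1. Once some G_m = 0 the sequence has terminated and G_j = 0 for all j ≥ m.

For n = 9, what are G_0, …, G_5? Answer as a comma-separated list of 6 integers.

G_0=9  [base 3] 3^2  →[3↦4]→  4^2 = 16  −1 ⇒ G_1=15
G_1=15  [base 4] 3·4 + 3  →[4↦5]→  3·5 + 3 = 18  −1 ⇒ G_2=17
G_2=17  [base 5] 3·5 + 2  →[5↦6]→  3·6 + 2 = 20  −1 ⇒ G_3=19
G_3=19  [base 6] 3·6 + 1  →[6↦7]→  3·7 + 1 = 22  −1 ⇒ G_4=21
G_4=21  [base 7] 3·7  →[7↦8]→  3·8 = 24  −1 ⇒ G_5=23

9, 15, 17, 19, 21, 23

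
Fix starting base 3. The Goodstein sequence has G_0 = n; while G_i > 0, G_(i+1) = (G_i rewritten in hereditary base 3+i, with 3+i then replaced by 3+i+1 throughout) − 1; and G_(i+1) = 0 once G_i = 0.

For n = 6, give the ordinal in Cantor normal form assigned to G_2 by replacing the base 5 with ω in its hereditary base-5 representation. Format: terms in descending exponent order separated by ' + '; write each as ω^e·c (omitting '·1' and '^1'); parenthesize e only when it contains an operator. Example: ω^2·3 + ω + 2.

step 0: 6 = 2·3; sub 4 for 3: 2·4; = 8; G_1 = 8−1 = 7
step 1: 7 = 4 + 3; sub 5 for 4: 5 + 3; = 8; G_2 = 8−1 = 7

ω + 2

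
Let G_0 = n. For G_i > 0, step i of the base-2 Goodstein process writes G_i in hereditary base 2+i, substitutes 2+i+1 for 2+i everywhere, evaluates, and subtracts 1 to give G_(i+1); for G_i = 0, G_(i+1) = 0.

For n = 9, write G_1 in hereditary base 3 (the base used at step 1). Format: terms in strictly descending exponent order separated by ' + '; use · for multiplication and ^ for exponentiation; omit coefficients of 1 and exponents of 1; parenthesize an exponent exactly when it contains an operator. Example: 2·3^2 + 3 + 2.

step 0: 9 = 2^(2 + 1) + 1; sub 3 for 2: 3^(3 + 1) + 1; = 82; G_1 = 82−1 = 81
step 1: 81 = 3^(3 + 1); sub 4 for 3: 4^(4 + 1); = 1024; G_2 = 1024−1 = 1023

3^(3 + 1)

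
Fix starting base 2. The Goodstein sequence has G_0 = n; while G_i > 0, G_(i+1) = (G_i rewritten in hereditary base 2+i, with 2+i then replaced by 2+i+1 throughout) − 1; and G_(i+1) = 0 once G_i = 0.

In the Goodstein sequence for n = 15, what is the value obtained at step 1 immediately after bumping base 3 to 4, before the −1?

[0] 15 ≡ 2^(2 + 1) + 2^2 + 2 + 1 (base 2). Lift 3: 112. −1: 111.
[1] 111 ≡ 3^(3 + 1) + 3^3 + 3 (base 3). Lift 4: 1284. −1: 1283.

1284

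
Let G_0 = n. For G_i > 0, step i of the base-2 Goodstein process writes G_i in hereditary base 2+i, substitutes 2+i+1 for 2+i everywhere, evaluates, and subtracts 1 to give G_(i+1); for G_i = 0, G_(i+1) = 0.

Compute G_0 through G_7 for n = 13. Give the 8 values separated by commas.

13, 108, 1279, 16092, 280711, 5765998, 134219479, 3486786855

i=0: 13 = 2^(2 + 1) + 2^2 + 1 (b=2); 2→3: 3^(3 + 1) + 3^3 + 1 = 109; 109−1 = 108
i=1: 108 = 3^(3 + 1) + 3^3 (b=3); 3→4: 4^(4 + 1) + 4^4 = 1280; 1280−1 = 1279
i=2: 1279 = 4^(4 + 1) + 3·4^3 + 3·4^2 + 3·4 + 3 (b=4); 4→5: 5^(5 + 1) + 3·5^3 + 3·5^2 + 3·5 + 3 = 16093; 16093−1 = 16092
i=3: 16092 = 5^(5 + 1) + 3·5^3 + 3·5^2 + 3·5 + 2 (b=5); 5→6: 6^(6 + 1) + 3·6^3 + 3·6^2 + 3·6 + 2 = 280712; 280712−1 = 280711
i=4: 280711 = 6^(6 + 1) + 3·6^3 + 3·6^2 + 3·6 + 1 (b=6); 6→7: 7^(7 + 1) + 3·7^3 + 3·7^2 + 3·7 + 1 = 5765999; 5765999−1 = 5765998
i=5: 5765998 = 7^(7 + 1) + 3·7^3 + 3·7^2 + 3·7 (b=7); 7→8: 8^(8 + 1) + 3·8^3 + 3·8^2 + 3·8 = 134219480; 134219480−1 = 134219479
i=6: 134219479 = 8^(8 + 1) + 3·8^3 + 3·8^2 + 2·8 + 7 (b=8); 8→9: 9^(9 + 1) + 3·9^3 + 3·9^2 + 2·9 + 7 = 3486786856; 3486786856−1 = 3486786855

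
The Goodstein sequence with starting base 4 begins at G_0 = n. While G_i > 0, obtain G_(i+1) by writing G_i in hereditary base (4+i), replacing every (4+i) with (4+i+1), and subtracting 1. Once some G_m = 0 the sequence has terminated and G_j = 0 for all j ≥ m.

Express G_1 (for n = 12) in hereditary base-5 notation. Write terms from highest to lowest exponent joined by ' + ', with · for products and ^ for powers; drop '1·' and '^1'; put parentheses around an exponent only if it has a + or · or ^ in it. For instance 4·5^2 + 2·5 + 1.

2·5 + 4

[0] 12 ≡ 3·4 (base 4). Lift 5: 15. −1: 14.
[1] 14 ≡ 2·5 + 4 (base 5). Lift 6: 16. −1: 15.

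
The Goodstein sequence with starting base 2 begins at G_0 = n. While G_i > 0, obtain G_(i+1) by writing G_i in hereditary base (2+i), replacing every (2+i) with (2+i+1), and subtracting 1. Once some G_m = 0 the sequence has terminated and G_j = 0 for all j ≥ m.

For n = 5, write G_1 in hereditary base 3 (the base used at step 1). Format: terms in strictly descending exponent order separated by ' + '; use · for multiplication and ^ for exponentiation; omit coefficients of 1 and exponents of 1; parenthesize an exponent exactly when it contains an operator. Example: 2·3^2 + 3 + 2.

i=0: 5 = 2^2 + 1 (b=2); 2→3: 3^3 + 1 = 28; 28−1 = 27
i=1: 27 = 3^3 (b=3); 3→4: 4^4 = 256; 256−1 = 255

3^3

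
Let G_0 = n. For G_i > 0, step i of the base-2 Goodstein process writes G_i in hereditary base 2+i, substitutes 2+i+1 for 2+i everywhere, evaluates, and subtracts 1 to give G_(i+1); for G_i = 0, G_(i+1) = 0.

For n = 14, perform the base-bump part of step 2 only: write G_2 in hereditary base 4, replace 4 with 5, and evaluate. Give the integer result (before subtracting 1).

18751

step 0: 14 = 2^(2 + 1) + 2^2 + 2; sub 3 for 2: 3^(3 + 1) + 3^3 + 3; = 111; G_1 = 111−1 = 110
step 1: 110 = 3^(3 + 1) + 3^3 + 2; sub 4 for 3: 4^(4 + 1) + 4^4 + 2; = 1282; G_2 = 1282−1 = 1281
step 2: 1281 = 4^(4 + 1) + 4^4 + 1; sub 5 for 4: 5^(5 + 1) + 5^5 + 1; = 18751; G_3 = 18751−1 = 18750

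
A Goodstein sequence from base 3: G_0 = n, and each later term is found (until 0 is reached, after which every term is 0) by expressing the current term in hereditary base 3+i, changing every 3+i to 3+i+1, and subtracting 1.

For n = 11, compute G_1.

step 0: 11 = 3^2 + 2; sub 4 for 3: 4^2 + 2; = 18; G_1 = 18−1 = 17
step 1: 17 = 4^2 + 1; sub 5 for 4: 5^2 + 1; = 26; G_2 = 26−1 = 25

17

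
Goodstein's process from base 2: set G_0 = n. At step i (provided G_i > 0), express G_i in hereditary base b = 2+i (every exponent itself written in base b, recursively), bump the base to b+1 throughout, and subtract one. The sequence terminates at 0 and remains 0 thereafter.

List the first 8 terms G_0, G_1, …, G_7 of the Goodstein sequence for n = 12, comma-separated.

step 0: 12 = 2^(2 + 1) + 2^2; sub 3 for 2: 3^(3 + 1) + 3^3; = 108; G_1 = 108−1 = 107
step 1: 107 = 3^(3 + 1) + 2·3^2 + 2·3 + 2; sub 4 for 3: 4^(4 + 1) + 2·4^2 + 2·4 + 2; = 1066; G_2 = 1066−1 = 1065
step 2: 1065 = 4^(4 + 1) + 2·4^2 + 2·4 + 1; sub 5 for 4: 5^(5 + 1) + 2·5^2 + 2·5 + 1; = 15686; G_3 = 15686−1 = 15685
step 3: 15685 = 5^(5 + 1) + 2·5^2 + 2·5; sub 6 for 5: 6^(6 + 1) + 2·6^2 + 2·6; = 280020; G_4 = 280020−1 = 280019
step 4: 280019 = 6^(6 + 1) + 2·6^2 + 6 + 5; sub 7 for 6: 7^(7 + 1) + 2·7^2 + 7 + 5; = 5764911; G_5 = 5764911−1 = 5764910
step 5: 5764910 = 7^(7 + 1) + 2·7^2 + 7 + 4; sub 8 for 7: 8^(8 + 1) + 2·8^2 + 8 + 4; = 134217868; G_6 = 134217868−1 = 134217867
step 6: 134217867 = 8^(8 + 1) + 2·8^2 + 8 + 3; sub 9 for 8: 9^(9 + 1) + 2·9^2 + 9 + 3; = 3486784575; G_7 = 3486784575−1 = 3486784574

12, 107, 1065, 15685, 280019, 5764910, 134217867, 3486784574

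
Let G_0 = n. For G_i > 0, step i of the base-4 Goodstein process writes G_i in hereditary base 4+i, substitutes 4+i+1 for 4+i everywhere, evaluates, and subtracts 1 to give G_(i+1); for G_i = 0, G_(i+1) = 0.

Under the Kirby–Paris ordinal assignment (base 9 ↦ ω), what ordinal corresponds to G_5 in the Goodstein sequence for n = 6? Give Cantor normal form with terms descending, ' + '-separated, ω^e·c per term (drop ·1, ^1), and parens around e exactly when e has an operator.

4

(0) 6|_4 = 4 + 2 ↦ 5 + 2|_5 = 7 ⇒ 6
(1) 6|_5 = 5 + 1 ↦ 6 + 1|_6 = 7 ⇒ 6
(2) 6|_6 = 6 ↦ 7|_7 = 7 ⇒ 6
(3) 6|_7 = 6 ↦ 6|_8 = 6 ⇒ 5
(4) 5|_8 = 5 ↦ 5|_9 = 5 ⇒ 4
(5) 4|_9 = 4 ↦ 4|_10 = 4 ⇒ 3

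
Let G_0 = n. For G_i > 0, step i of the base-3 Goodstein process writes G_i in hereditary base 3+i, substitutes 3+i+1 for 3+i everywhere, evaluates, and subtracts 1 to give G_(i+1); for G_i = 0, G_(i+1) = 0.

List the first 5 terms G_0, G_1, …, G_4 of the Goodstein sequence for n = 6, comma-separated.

6, 7, 7, 7, 7

i=0: 6 = 2·3 (b=3); 3→4: 2·4 = 8; 8−1 = 7
i=1: 7 = 4 + 3 (b=4); 4→5: 5 + 3 = 8; 8−1 = 7
i=2: 7 = 5 + 2 (b=5); 5→6: 6 + 2 = 8; 8−1 = 7
i=3: 7 = 6 + 1 (b=6); 6→7: 7 + 1 = 8; 8−1 = 7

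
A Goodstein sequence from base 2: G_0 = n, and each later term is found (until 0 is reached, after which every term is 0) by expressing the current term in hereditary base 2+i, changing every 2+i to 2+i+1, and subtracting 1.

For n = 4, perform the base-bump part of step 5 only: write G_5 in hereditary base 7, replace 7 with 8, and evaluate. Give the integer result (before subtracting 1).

G_0=4  [base 2] 2^2  →[2↦3]→  3^3 = 27  −1 ⇒ G_1=26
G_1=26  [base 3] 2·3^2 + 2·3 + 2  →[3↦4]→  2·4^2 + 2·4 + 2 = 42  −1 ⇒ G_2=41
G_2=41  [base 4] 2·4^2 + 2·4 + 1  →[4↦5]→  2·5^2 + 2·5 + 1 = 61  −1 ⇒ G_3=60
G_3=60  [base 5] 2·5^2 + 2·5  →[5↦6]→  2·6^2 + 2·6 = 84  −1 ⇒ G_4=83
G_4=83  [base 6] 2·6^2 + 6 + 5  →[6↦7]→  2·7^2 + 7 + 5 = 110  −1 ⇒ G_5=109
G_5=109  [base 7] 2·7^2 + 7 + 4  →[7↦8]→  2·8^2 + 8 + 4 = 140  −1 ⇒ G_6=139

140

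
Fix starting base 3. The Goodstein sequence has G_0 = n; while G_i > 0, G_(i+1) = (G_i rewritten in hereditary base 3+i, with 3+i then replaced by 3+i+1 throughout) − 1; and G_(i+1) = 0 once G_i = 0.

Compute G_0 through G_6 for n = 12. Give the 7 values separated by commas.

base 3: 12 = 3^2 + 3; at 4: 4^2 + 4 = 20; next = 19
base 4: 19 = 4^2 + 3; at 5: 5^2 + 3 = 28; next = 27
base 5: 27 = 5^2 + 2; at 6: 6^2 + 2 = 38; next = 37
base 6: 37 = 6^2 + 1; at 7: 7^2 + 1 = 50; next = 49
base 7: 49 = 7^2; at 8: 8^2 = 64; next = 63
base 8: 63 = 7·8 + 7; at 9: 7·9 + 7 = 70; next = 69

12, 19, 27, 37, 49, 63, 69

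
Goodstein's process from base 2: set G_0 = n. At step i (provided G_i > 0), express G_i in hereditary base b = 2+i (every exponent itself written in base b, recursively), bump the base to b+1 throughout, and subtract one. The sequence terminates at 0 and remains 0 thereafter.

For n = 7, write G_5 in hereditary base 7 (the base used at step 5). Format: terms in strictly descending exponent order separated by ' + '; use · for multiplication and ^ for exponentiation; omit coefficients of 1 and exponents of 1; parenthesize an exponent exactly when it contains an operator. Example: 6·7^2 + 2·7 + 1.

(0) 7|_2 = 2^2 + 2 + 1 ↦ 3^3 + 3 + 1|_3 = 31 ⇒ 30
(1) 30|_3 = 3^3 + 3 ↦ 4^4 + 4|_4 = 260 ⇒ 259
(2) 259|_4 = 4^4 + 3 ↦ 5^5 + 3|_5 = 3128 ⇒ 3127
(3) 3127|_5 = 5^5 + 2 ↦ 6^6 + 2|_6 = 46658 ⇒ 46657
(4) 46657|_6 = 6^6 + 1 ↦ 7^7 + 1|_7 = 823544 ⇒ 823543
(5) 823543|_7 = 7^7 ↦ 8^8|_8 = 16777216 ⇒ 16777215

7^7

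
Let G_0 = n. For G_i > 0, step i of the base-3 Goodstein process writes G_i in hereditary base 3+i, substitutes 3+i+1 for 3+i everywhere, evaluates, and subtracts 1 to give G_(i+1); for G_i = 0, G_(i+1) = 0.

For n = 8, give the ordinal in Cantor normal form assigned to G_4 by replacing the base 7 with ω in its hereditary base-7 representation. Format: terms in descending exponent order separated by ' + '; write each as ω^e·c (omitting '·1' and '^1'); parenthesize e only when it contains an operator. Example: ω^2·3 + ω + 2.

G_0 = 8. HB_3(8) = 2·3 + 2. Bump = 10. G_1 = 9.
G_1 = 9. HB_4(9) = 2·4 + 1. Bump = 11. G_2 = 10.
G_2 = 10. HB_5(10) = 2·5. Bump = 12. G_3 = 11.
G_3 = 11. HB_6(11) = 6 + 5. Bump = 12. G_4 = 11.
G_4 = 11. HB_7(11) = 7 + 4. Bump = 12. G_5 = 11.

ω + 4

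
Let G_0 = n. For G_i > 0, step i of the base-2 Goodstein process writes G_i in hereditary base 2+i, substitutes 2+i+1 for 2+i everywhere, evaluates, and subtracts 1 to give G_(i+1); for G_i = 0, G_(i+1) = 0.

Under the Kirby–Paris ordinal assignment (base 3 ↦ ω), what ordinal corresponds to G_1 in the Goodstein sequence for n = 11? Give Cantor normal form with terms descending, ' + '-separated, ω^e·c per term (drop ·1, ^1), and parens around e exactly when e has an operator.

G_0=11  [base 2] 2^(2 + 1) + 2 + 1  →[2↦3]→  3^(3 + 1) + 3 + 1 = 85  −1 ⇒ G_1=84
G_1=84  [base 3] 3^(3 + 1) + 3  →[3↦4]→  4^(4 + 1) + 4 = 1028  −1 ⇒ G_2=1027

ω^(ω + 1) + ω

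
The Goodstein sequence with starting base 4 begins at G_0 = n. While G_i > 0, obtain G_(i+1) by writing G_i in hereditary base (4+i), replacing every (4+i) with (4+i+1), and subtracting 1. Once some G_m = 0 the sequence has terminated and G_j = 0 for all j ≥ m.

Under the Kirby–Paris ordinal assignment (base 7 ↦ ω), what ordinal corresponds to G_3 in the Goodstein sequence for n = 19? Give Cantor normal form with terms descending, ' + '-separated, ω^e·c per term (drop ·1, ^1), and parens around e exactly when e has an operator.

ω^2

step 0: 19 = 4^2 + 3; sub 5 for 4: 5^2 + 3; = 28; G_1 = 28−1 = 27
step 1: 27 = 5^2 + 2; sub 6 for 5: 6^2 + 2; = 38; G_2 = 38−1 = 37
step 2: 37 = 6^2 + 1; sub 7 for 6: 7^2 + 1; = 50; G_3 = 50−1 = 49
step 3: 49 = 7^2; sub 8 for 7: 8^2; = 64; G_4 = 64−1 = 63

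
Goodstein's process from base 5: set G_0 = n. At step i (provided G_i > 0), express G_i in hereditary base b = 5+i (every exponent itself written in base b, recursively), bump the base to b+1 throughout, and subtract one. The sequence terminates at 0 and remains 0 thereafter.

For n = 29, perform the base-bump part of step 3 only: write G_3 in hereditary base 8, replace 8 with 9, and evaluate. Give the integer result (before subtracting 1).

82

(0) 29|_5 = 5^2 + 4 ↦ 6^2 + 4|_6 = 40 ⇒ 39
(1) 39|_6 = 6^2 + 3 ↦ 7^2 + 3|_7 = 52 ⇒ 51
(2) 51|_7 = 7^2 + 2 ↦ 8^2 + 2|_8 = 66 ⇒ 65
(3) 65|_8 = 8^2 + 1 ↦ 9^2 + 1|_9 = 82 ⇒ 81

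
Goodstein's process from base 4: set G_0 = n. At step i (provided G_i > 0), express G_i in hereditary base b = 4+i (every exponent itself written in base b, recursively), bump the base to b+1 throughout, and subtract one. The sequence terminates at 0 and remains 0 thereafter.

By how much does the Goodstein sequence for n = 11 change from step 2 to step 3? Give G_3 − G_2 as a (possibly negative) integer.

1

step 0: 11 = 2·4 + 3; sub 5 for 4: 2·5 + 3; = 13; G_1 = 13−1 = 12
step 1: 12 = 2·5 + 2; sub 6 for 5: 2·6 + 2; = 14; G_2 = 14−1 = 13
step 2: 13 = 2·6 + 1; sub 7 for 6: 2·7 + 1; = 15; G_3 = 15−1 = 14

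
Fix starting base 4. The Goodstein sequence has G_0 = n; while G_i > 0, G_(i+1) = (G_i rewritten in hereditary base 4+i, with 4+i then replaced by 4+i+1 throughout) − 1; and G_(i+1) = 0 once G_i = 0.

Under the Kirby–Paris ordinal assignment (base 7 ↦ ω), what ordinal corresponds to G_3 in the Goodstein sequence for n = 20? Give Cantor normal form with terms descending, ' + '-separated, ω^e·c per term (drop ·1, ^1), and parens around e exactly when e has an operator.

ω^2 + 2

step 0: 20 = 4^2 + 4; sub 5 for 4: 5^2 + 5; = 30; G_1 = 30−1 = 29
step 1: 29 = 5^2 + 4; sub 6 for 5: 6^2 + 4; = 40; G_2 = 40−1 = 39
step 2: 39 = 6^2 + 3; sub 7 for 6: 7^2 + 3; = 52; G_3 = 52−1 = 51
step 3: 51 = 7^2 + 2; sub 8 for 7: 8^2 + 2; = 66; G_4 = 66−1 = 65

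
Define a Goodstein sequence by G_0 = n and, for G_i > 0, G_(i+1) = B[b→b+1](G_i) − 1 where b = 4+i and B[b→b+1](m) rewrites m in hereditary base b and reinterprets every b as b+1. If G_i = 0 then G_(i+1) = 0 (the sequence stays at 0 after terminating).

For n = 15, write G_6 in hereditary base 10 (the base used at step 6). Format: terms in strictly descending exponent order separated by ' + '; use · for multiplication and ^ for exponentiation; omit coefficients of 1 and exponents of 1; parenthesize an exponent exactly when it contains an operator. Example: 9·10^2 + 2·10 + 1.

[0] 15 ≡ 3·4 + 3 (base 4). Lift 5: 18. −1: 17.
[1] 17 ≡ 3·5 + 2 (base 5). Lift 6: 20. −1: 19.
[2] 19 ≡ 3·6 + 1 (base 6). Lift 7: 22. −1: 21.
[3] 21 ≡ 3·7 (base 7). Lift 8: 24. −1: 23.
[4] 23 ≡ 2·8 + 7 (base 8). Lift 9: 25. −1: 24.
[5] 24 ≡ 2·9 + 6 (base 9). Lift 10: 26. −1: 25.

2·10 + 5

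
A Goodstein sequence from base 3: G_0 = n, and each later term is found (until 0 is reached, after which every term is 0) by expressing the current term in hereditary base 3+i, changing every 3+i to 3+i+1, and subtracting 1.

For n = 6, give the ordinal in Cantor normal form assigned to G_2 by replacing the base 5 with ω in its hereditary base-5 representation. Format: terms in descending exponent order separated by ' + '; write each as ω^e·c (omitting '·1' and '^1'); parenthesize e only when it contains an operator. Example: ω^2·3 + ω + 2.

G_0 = 6. HB_3(6) = 2·3. Bump = 8. G_1 = 7.
G_1 = 7. HB_4(7) = 4 + 3. Bump = 8. G_2 = 7.

ω + 2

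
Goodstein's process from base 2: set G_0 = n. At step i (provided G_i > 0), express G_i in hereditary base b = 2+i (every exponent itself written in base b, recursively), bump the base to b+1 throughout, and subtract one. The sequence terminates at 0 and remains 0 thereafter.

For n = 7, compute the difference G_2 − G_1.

G_0 = 7. HB_2(7) = 2^2 + 2 + 1. Bump = 31. G_1 = 30.
G_1 = 30. HB_3(30) = 3^3 + 3. Bump = 260. G_2 = 259.

229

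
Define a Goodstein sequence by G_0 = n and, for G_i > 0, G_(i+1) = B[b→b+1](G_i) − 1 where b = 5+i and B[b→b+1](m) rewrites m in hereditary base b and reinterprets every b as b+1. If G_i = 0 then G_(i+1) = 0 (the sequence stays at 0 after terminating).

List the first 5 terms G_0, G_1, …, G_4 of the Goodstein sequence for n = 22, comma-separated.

22 —HB5→ 4·5 + 2 —bump→ 4·6 + 2 = 26 —(−1)→ 25
25 —HB6→ 4·6 + 1 —bump→ 4·7 + 1 = 29 —(−1)→ 28
28 —HB7→ 4·7 —bump→ 4·8 = 32 —(−1)→ 31
31 —HB8→ 3·8 + 7 —bump→ 3·9 + 7 = 34 —(−1)→ 33

22, 25, 28, 31, 33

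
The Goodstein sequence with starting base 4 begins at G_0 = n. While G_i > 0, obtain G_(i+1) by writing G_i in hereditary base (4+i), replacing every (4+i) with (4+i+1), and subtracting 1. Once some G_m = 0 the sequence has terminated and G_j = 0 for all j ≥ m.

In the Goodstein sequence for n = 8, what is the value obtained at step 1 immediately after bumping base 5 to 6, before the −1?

10

i=0: 8 = 2·4 (b=4); 4→5: 2·5 = 10; 10−1 = 9
i=1: 9 = 5 + 4 (b=5); 5→6: 6 + 4 = 10; 10−1 = 9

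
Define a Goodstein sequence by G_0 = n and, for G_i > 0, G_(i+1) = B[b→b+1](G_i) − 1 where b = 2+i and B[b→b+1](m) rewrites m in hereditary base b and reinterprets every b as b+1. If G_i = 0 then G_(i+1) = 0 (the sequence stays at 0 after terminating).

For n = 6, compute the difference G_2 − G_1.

[0] 6 ≡ 2^2 + 2 (base 2). Lift 3: 30. −1: 29.
[1] 29 ≡ 3^3 + 2 (base 3). Lift 4: 258. −1: 257.

228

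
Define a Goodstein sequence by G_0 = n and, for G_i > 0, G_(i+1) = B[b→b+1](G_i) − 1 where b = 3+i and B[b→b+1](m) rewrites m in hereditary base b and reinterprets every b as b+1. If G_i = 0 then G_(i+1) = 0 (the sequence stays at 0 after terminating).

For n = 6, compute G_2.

step 0: 6 = 2·3; sub 4 for 3: 2·4; = 8; G_1 = 8−1 = 7
step 1: 7 = 4 + 3; sub 5 for 4: 5 + 3; = 8; G_2 = 8−1 = 7

7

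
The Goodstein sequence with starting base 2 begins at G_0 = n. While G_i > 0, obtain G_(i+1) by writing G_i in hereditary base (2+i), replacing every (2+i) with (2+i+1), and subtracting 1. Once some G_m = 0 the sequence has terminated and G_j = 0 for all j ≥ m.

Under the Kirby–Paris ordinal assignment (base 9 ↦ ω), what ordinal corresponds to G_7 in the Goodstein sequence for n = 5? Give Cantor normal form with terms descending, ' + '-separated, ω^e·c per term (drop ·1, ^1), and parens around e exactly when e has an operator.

step 0: 5 = 2^2 + 1; sub 3 for 2: 3^3 + 1; = 28; G_1 = 28−1 = 27
step 1: 27 = 3^3; sub 4 for 3: 4^4; = 256; G_2 = 256−1 = 255
step 2: 255 = 3·4^3 + 3·4^2 + 3·4 + 3; sub 5 for 4: 3·5^3 + 3·5^2 + 3·5 + 3; = 468; G_3 = 468−1 = 467
step 3: 467 = 3·5^3 + 3·5^2 + 3·5 + 2; sub 6 for 5: 3·6^3 + 3·6^2 + 3·6 + 2; = 776; G_4 = 776−1 = 775
step 4: 775 = 3·6^3 + 3·6^2 + 3·6 + 1; sub 7 for 6: 3·7^3 + 3·7^2 + 3·7 + 1; = 1198; G_5 = 1198−1 = 1197
step 5: 1197 = 3·7^3 + 3·7^2 + 3·7; sub 8 for 7: 3·8^3 + 3·8^2 + 3·8; = 1752; G_6 = 1752−1 = 1751
step 6: 1751 = 3·8^3 + 3·8^2 + 2·8 + 7; sub 9 for 8: 3·9^3 + 3·9^2 + 2·9 + 7; = 2455; G_7 = 2455−1 = 2454
step 7: 2454 = 3·9^3 + 3·9^2 + 2·9 + 6; sub 10 for 9: 3·10^3 + 3·10^2 + 2·10 + 6; = 3326; G_8 = 3326−1 = 3325

ω^3·3 + ω^2·3 + ω·2 + 6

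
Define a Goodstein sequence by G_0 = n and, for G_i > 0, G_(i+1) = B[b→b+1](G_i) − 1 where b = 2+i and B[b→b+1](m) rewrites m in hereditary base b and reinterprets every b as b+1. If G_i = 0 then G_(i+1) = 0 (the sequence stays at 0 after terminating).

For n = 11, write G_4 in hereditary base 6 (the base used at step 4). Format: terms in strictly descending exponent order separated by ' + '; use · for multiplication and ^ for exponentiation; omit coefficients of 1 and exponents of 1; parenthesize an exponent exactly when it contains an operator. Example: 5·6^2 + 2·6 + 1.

6^(6 + 1) + 1

step 0: 11 = 2^(2 + 1) + 2 + 1; sub 3 for 2: 3^(3 + 1) + 3 + 1; = 85; G_1 = 85−1 = 84
step 1: 84 = 3^(3 + 1) + 3; sub 4 for 3: 4^(4 + 1) + 4; = 1028; G_2 = 1028−1 = 1027
step 2: 1027 = 4^(4 + 1) + 3; sub 5 for 4: 5^(5 + 1) + 3; = 15628; G_3 = 15628−1 = 15627
step 3: 15627 = 5^(5 + 1) + 2; sub 6 for 5: 6^(6 + 1) + 2; = 279938; G_4 = 279938−1 = 279937
step 4: 279937 = 6^(6 + 1) + 1; sub 7 for 6: 7^(7 + 1) + 1; = 5764802; G_5 = 5764802−1 = 5764801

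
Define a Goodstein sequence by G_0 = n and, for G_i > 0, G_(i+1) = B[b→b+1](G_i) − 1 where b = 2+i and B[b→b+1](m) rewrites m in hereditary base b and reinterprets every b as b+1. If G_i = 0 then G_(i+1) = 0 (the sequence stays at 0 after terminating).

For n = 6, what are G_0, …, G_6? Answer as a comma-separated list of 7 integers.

6, 29, 257, 3125, 46655, 98039, 187243

G_0 = 6. HB_2(6) = 2^2 + 2. Bump = 30. G_1 = 29.
G_1 = 29. HB_3(29) = 3^3 + 2. Bump = 258. G_2 = 257.
G_2 = 257. HB_4(257) = 4^4 + 1. Bump = 3126. G_3 = 3125.
G_3 = 3125. HB_5(3125) = 5^5. Bump = 46656. G_4 = 46655.
G_4 = 46655. HB_6(46655) = 5·6^5 + 5·6^4 + 5·6^3 + 5·6^2 + 5·6 + 5. Bump = 98040. G_5 = 98039.
G_5 = 98039. HB_7(98039) = 5·7^5 + 5·7^4 + 5·7^3 + 5·7^2 + 5·7 + 4. Bump = 187244. G_6 = 187243.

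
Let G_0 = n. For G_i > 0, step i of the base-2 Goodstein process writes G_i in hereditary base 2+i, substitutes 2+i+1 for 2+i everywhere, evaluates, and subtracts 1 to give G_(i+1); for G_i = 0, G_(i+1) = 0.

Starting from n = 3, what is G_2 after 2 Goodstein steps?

base 2: 3 = 2 + 1; at 3: 3 + 1 = 4; next = 3
base 3: 3 = 3; at 4: 4 = 4; next = 3
base 4: 3 = 3; at 5: 3 = 3; next = 2

3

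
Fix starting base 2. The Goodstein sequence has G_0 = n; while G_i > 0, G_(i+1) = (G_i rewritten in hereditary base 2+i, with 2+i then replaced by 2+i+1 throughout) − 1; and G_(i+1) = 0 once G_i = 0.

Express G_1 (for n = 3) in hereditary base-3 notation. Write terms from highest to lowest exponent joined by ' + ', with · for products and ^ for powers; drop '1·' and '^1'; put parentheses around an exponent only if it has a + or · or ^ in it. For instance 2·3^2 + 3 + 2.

[0] 3 ≡ 2 + 1 (base 2). Lift 3: 4. −1: 3.
[1] 3 ≡ 3 (base 3). Lift 4: 4. −1: 3.

3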